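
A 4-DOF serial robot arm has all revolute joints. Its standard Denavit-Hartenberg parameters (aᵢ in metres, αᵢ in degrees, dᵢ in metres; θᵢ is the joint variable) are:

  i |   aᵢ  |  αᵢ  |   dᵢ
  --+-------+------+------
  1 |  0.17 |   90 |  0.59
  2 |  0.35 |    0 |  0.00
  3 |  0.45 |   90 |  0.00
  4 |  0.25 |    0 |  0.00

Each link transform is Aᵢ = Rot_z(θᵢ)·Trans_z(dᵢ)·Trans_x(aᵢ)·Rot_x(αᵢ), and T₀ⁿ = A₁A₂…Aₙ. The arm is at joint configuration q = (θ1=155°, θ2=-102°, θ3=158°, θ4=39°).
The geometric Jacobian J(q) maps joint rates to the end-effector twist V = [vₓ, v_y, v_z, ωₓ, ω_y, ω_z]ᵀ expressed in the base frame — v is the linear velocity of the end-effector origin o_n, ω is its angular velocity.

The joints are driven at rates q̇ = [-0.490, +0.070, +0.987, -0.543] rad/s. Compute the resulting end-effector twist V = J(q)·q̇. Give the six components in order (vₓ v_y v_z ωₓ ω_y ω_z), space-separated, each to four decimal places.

o_n = [-0.3482, 0.3359, 0.7818]
J₁: ẑ×o_n = [-0.3359, -0.3482, 0.0000], ω = ẑ
J2: z=[0.4226, 0.9063, 0.0000] o=[-0.1541, 0.0718, 0.5900] → [0.1738, -0.0811, 0.2875, 0.4226, 0.9063, 0.0000]
J3: z=[0.4226, 0.9063, 0.0000] o=[-0.0881, 0.0411, 0.2476] → [0.4841, -0.2257, 0.3603, 0.4226, 0.9063, 0.0000]
J4: z=[-0.7514, 0.3504, -0.5592] o=[-0.3162, 0.1474, 0.6207] → [0.1618, 0.1389, -0.1304, -0.7514, 0.3504, -0.5592]
V = J·q̇ = [0.5667, -0.1333, 0.4465, 0.8547, 0.7677, -0.1864]

0.5667 -0.1333 0.4465 0.8547 0.7677 -0.1864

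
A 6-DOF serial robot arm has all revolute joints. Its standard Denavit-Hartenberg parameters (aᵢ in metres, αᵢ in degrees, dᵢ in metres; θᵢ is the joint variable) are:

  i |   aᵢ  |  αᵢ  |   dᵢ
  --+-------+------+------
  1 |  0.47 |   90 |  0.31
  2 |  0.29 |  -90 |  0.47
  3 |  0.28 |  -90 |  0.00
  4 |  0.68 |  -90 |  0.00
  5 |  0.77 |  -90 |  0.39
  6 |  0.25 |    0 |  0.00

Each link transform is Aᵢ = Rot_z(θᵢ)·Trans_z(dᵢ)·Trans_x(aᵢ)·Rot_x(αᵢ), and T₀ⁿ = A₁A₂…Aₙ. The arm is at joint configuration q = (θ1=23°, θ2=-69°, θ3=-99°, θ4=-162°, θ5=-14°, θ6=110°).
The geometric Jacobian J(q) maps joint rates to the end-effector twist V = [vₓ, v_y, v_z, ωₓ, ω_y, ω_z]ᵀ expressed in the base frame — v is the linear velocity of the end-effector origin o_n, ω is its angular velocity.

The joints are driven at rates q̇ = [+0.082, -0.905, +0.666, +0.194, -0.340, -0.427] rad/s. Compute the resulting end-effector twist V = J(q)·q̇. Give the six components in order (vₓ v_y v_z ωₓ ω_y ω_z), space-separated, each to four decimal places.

-0.3517 0.0788 -0.2476 0.1465 0.9493 -0.3686

o_n = [0.9420, 0.8809, -0.0505]
J₁: ẑ×o_n = [-0.8809, 0.9420, 0.0000], ω = ẑ
J2: z=[0.3907, -0.9205, 0.0000] o=[0.4326, 0.1836, 0.3100] → [0.3319, 0.1409, 0.7413, 0.3907, -0.9205, 0.0000]
J3: z=[0.8594, 0.3648, 0.3584] o=[0.7119, -0.2084, 0.0393] → [-0.4231, 0.1596, 0.8522, 0.8594, 0.3648, 0.3584]
J4: z=[0.3869, -0.0057, -0.9221] o=[0.8056, -0.4691, 0.0802] → [1.2456, -0.0752, 0.5232, 0.3869, -0.0057, -0.9221]
J5: z=[0.9206, 0.0592, 0.3860] o=[0.7699, 0.2097, 0.0610] → [-0.2657, 0.1691, 0.6078, 0.9206, 0.0592, 0.3860]
J6: z=[-0.3881, 0.2470, 0.8879] o=[1.1619, 0.9775, 0.0187] → [0.0687, -0.2222, 0.0918, -0.3881, 0.2470, 0.8879]
V = J·q̇ = [-0.3517, 0.0788, -0.2476, 0.1465, 0.9493, -0.3686]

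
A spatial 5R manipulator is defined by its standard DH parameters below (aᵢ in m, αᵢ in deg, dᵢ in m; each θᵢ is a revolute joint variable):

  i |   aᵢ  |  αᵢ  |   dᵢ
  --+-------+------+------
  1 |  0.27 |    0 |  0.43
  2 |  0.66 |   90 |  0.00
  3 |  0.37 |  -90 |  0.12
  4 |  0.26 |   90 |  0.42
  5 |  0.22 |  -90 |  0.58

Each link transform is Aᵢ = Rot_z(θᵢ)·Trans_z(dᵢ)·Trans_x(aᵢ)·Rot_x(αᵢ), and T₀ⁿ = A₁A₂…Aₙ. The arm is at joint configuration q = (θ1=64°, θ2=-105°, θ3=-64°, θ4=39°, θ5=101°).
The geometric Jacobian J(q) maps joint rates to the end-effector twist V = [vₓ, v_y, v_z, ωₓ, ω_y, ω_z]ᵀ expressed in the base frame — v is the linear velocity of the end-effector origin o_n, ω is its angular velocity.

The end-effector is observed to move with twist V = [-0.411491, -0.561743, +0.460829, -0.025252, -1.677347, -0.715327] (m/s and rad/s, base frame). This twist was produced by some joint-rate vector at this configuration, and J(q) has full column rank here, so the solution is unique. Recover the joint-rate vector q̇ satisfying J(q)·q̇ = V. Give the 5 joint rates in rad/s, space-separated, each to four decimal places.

o_n = [1.0627, -1.1526, -0.1041]
J₁: ẑ×o_n = [1.1526, 1.0627, -0.0000], ω = ẑ
J2: z=[0.0000, 0.0000, 1.0000] o=[0.1184, 0.2427, 0.4300] → [1.3953, 0.9443, -0.0000, 0.0000, 0.0000, 1.0000]
J3: z=[-0.6561, -0.7547, 0.0000] o=[0.6165, -0.1903, 0.4300] → [0.4031, -0.3504, 0.9681, -0.6561, -0.7547, 0.0000]
J4: z=[0.6783, -0.5897, 0.4384] o=[0.6602, -0.3873, 0.0974] → [0.4544, 0.3132, -0.2818, 0.6783, -0.5897, 0.4384]
J5: z=[-0.3016, -0.7675, -0.5656] o=[1.1192, -0.5696, 0.1000] → [-0.1732, -0.0295, 0.1324, -0.3016, -0.7675, -0.5656]
q̇ = J⁺·V = [0.1310, -0.7940, 0.6390, 0.9490, 0.8280]

0.1310 -0.7940 0.6390 0.9490 0.8280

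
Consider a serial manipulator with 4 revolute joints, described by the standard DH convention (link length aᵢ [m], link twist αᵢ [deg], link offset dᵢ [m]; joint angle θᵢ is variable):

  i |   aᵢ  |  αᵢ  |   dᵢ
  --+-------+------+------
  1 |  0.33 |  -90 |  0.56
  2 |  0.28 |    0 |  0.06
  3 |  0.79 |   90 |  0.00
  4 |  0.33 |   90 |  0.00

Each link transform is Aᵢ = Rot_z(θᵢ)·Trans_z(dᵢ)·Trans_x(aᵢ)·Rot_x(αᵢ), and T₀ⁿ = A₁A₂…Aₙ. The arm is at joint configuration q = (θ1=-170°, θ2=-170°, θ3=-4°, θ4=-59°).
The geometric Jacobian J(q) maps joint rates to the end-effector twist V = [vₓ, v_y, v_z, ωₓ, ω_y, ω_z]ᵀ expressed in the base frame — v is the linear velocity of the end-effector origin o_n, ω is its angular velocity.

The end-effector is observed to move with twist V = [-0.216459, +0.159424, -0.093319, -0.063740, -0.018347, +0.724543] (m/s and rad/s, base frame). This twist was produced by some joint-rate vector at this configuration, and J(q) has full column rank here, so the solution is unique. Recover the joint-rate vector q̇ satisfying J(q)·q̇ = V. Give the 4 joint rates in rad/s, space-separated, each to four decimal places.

0.0970 -0.2950 0.3020 -0.6310

o_n = [0.8481, 0.3758, 0.7090]
J₁: ẑ×o_n = [-0.3758, 0.8481, 0.0000], ω = ẑ
J2: z=[0.1736, -0.9848, 0.0000] o=[-0.3250, -0.0573, 0.5600] → [-0.1467, -0.0259, 1.2304, 0.1736, -0.9848, 0.0000]
J3: z=[0.1736, -0.9848, 0.0000] o=[-0.0430, -0.0685, 0.6086] → [-0.0988, -0.0174, 0.9547, 0.1736, -0.9848, 0.0000]
J4: z=[0.1029, 0.0182, -0.9945] o=[0.7307, 0.0679, 0.6912] → [0.3066, -0.1185, 0.0296, 0.1029, 0.0182, -0.9945]
q̇ = J⁺·V = [0.0970, -0.2950, 0.3020, -0.6310]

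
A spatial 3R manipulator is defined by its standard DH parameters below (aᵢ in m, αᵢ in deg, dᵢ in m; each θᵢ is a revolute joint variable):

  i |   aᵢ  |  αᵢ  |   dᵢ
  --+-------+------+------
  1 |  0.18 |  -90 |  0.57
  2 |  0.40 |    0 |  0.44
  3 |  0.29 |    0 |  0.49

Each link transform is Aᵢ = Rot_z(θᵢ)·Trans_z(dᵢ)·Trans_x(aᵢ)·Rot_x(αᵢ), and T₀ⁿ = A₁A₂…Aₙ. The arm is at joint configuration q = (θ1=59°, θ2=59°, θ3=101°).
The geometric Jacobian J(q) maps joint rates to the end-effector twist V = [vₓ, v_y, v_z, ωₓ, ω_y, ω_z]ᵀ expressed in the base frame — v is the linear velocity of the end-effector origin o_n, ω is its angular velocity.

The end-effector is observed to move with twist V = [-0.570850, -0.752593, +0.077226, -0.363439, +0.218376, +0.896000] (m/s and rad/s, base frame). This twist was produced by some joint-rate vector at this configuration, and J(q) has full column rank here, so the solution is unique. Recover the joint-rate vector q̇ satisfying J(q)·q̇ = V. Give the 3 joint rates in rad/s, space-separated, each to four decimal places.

0.8960 0.1860 0.2380

o_n = [-0.7387, 0.5763, 0.1279]
J₁: ẑ×o_n = [-0.5763, -0.7387, 0.0000], ω = ẑ
J2: z=[-0.8572, 0.5150, 0.0000] o=[0.0927, 0.1543, 0.5700] → [-0.2277, -0.3789, 0.0665, -0.8572, 0.5150, 0.0000]
J3: z=[-0.8572, 0.5150, 0.0000] o=[-0.1783, 0.5575, 0.2271] → [-0.0511, -0.0850, 0.2725, -0.8572, 0.5150, 0.0000]
q̇ = J⁺·V = [0.8960, 0.1860, 0.2380]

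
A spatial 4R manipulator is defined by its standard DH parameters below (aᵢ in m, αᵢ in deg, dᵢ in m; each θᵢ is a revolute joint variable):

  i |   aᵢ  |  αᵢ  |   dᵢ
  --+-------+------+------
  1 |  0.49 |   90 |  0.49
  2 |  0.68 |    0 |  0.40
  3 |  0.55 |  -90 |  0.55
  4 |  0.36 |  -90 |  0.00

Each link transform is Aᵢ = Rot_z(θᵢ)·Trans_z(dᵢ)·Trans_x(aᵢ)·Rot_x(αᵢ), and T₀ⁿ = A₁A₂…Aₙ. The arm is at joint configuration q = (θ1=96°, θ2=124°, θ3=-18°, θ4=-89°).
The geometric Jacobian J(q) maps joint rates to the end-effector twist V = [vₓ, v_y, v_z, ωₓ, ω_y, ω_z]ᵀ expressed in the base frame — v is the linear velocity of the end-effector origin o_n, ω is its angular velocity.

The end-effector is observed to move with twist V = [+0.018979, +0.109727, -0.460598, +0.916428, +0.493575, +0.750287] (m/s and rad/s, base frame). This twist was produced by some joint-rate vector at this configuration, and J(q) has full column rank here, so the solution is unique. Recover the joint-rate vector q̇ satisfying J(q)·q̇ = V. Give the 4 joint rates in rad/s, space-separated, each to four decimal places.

o_n = [1.3073, 0.0936, 1.5885]
J₁: ẑ×o_n = [-0.0936, 1.3073, 0.0000], ω = ẑ
J2: z=[0.9945, 0.1045, 0.0000] o=[-0.0512, 0.4873, 0.4900] → [0.1148, -1.0925, -0.5336, 0.9945, 0.1045, 0.0000]
J3: z=[0.9945, 0.1045, 0.0000] o=[0.3863, 0.1510, 1.0537] → [0.0559, -0.5318, -0.1533, 0.9945, 0.1045, 0.0000]
J4: z=[0.1005, -0.9560, -0.2756] o=[0.9492, 0.0577, 1.5824] → [0.0041, -0.0993, 0.3460, 0.1005, -0.9560, -0.2756]
q̇ = J⁺·V = [0.6370, 0.4490, 0.5140, -0.4110]

0.6370 0.4490 0.5140 -0.4110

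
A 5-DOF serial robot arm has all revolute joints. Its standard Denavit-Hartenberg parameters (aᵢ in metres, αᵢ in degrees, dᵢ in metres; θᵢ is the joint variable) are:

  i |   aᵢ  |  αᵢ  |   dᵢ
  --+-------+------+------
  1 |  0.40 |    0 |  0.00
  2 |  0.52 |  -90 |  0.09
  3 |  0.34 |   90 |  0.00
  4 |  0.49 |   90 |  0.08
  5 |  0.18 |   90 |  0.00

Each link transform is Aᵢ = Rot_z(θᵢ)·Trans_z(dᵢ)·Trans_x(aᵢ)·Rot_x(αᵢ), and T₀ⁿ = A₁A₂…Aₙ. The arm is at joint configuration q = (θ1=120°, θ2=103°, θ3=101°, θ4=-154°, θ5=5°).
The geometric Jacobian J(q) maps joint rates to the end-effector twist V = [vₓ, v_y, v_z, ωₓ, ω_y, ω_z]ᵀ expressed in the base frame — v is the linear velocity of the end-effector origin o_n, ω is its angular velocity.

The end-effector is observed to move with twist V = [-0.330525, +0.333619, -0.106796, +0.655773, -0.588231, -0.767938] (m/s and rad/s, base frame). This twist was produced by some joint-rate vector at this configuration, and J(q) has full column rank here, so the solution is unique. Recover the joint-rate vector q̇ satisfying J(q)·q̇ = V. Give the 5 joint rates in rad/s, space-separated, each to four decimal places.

0.0630 -0.8310 0.9080 -0.0770 -0.0340

o_n = [-0.8856, 0.1083, 0.3285]
J₁: ẑ×o_n = [-0.1083, -0.8856, 0.0000], ω = ẑ
J2: z=[0.0000, 0.0000, 1.0000] o=[-0.2000, 0.3464, 0.0000] → [0.2382, -0.6856, 0.0000, 0.0000, 0.0000, 1.0000]
J3: z=[0.6820, -0.7314, 0.0000] o=[-0.5803, -0.0082, 0.0900] → [-0.1744, -0.1627, -0.1438, 0.6820, -0.7314, 0.0000]
J4: z=[-0.7179, -0.6695, -0.1908] o=[-0.5329, 0.0360, -0.2438] → [-0.3693, 0.4781, -0.2880, -0.7179, -0.6695, -0.1908]
J5: z=[0.5518, -0.7144, 0.4303] o=[-0.7982, 0.0822, 0.1733] → [-0.1221, -0.1232, -0.0481, 0.5518, -0.7144, 0.4303]
q̇ = J⁺·V = [0.0630, -0.8310, 0.9080, -0.0770, -0.0340]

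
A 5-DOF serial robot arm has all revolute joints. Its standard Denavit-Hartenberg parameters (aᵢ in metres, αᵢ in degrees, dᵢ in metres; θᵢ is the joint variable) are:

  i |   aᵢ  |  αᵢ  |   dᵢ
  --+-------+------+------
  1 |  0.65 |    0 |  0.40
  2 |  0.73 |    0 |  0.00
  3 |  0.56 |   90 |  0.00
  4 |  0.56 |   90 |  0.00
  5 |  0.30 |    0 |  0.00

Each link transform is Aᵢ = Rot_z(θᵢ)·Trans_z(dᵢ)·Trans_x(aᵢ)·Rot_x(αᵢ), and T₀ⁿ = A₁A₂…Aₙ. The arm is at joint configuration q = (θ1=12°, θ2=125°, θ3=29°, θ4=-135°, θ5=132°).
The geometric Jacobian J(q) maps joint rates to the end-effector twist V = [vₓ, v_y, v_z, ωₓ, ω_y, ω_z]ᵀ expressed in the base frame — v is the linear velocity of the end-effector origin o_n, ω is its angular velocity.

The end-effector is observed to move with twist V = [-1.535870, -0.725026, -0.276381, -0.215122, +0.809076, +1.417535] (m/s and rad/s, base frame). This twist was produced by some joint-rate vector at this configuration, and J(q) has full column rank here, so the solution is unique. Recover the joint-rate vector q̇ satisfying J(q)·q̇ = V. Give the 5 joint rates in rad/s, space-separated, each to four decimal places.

0.7590 0.9260 0.1370 0.7330 -0.5720

o_n = [-0.1410, 0.9233, 0.1460]
J₁: ẑ×o_n = [-0.9233, -0.1410, 0.0000], ω = ẑ
J2: z=[0.0000, 0.0000, 1.0000] o=[0.6358, 0.1351, 0.4000] → [-0.7882, -0.7768, 0.0000, 0.0000, 0.0000, 1.0000]
J3: z=[0.0000, 0.0000, 1.0000] o=[0.1019, 0.6330, 0.4000] → [-0.2903, -0.2429, 0.0000, 0.0000, 0.0000, 1.0000]
J4: z=[0.2419, 0.9703, 0.0000] o=[-0.4415, 0.7685, 0.4000] → [-0.2465, 0.0615, -0.2540, 0.2419, 0.9703, 0.0000]
J5: z=[0.6861, -0.1711, 0.7071] o=[-0.0572, 0.6727, 0.0040] → [-0.2015, -0.1566, 0.1576, 0.6861, -0.1711, 0.7071]
q̇ = J⁺·V = [0.7590, 0.9260, 0.1370, 0.7330, -0.5720]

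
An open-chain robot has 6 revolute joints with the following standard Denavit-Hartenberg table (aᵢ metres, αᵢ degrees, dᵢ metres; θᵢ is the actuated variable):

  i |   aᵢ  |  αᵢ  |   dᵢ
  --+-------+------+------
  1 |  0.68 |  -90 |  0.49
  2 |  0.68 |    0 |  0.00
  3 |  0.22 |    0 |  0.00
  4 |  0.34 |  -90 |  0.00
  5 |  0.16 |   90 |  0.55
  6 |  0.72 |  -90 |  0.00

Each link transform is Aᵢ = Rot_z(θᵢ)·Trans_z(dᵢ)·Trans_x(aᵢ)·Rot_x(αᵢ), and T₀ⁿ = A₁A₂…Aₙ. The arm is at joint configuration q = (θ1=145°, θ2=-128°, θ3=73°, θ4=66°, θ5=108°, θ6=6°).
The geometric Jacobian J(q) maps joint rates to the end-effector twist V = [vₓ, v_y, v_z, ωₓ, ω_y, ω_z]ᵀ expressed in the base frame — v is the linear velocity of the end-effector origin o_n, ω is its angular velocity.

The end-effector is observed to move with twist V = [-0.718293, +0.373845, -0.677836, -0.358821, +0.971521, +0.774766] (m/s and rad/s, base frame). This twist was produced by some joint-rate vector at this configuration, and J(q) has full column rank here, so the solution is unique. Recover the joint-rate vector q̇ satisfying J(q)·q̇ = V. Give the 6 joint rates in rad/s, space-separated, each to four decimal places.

o_n = [0.2025, 0.8754, 0.5791]
J₁: ẑ×o_n = [-0.8754, 0.2025, 0.0000], ω = ẑ
J2: z=[-0.5736, -0.8192, 0.0000] o=[-0.5570, 0.3900, 0.4900] → [-0.0730, 0.0511, 0.3438, -0.5736, -0.8192, 0.0000]
J3: z=[-0.5736, -0.8192, 0.0000] o=[-0.2141, 0.1499, 1.0258] → [0.3660, -0.2563, -0.0749, -0.5736, -0.8192, 0.0000]
J4: z=[-0.5736, -0.8192, 0.0000] o=[-0.3175, 0.2223, 1.2061] → [0.5136, -0.3596, 0.0513, -0.5736, -0.8192, 0.0000]
J5: z=[0.1563, -0.1094, -0.9816] o=[-0.5908, 0.4137, 1.1412] → [0.5147, -0.6909, 0.1590, 0.1563, -0.1094, -0.9816]
J6: z=[-0.5875, 0.7886, -0.1815] o=[-0.3778, 0.4503, 0.6107] → [0.0522, -0.1239, -0.7073, -0.5875, 0.7886, -0.1815]
q̇ = J⁺·V = [0.4930, -0.0860, -0.1250, -0.1250, -0.4390, 0.8220]

0.4930 -0.0860 -0.1250 -0.1250 -0.4390 0.8220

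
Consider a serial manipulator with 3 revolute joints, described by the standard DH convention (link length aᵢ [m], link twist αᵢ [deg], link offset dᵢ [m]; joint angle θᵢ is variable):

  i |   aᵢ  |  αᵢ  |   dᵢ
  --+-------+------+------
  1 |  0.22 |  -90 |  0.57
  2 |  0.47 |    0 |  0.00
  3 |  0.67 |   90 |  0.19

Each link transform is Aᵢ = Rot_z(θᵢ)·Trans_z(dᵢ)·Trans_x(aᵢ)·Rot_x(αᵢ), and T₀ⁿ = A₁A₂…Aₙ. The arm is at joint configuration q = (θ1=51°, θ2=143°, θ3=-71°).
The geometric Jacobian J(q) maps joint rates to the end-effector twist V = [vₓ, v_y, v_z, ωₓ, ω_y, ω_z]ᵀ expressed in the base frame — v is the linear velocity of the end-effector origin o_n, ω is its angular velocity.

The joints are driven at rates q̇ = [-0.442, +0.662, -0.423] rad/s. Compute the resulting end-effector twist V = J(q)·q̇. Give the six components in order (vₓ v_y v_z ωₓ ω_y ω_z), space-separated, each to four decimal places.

o_n = [-0.1151, 0.1597, -0.3501]
J₁: ẑ×o_n = [-0.1597, -0.1151, 0.0000], ω = ẑ
J2: z=[-0.7771, 0.6293, 0.0000] o=[0.1385, 0.1710, 0.5700] → [-0.5790, -0.7150, 0.1683, -0.7771, 0.6293, 0.0000]
J3: z=[-0.7771, 0.6293, 0.0000] o=[-0.0978, -0.1207, 0.2871] → [-0.4010, -0.4952, -0.2070, -0.7771, 0.6293, 0.0000]
V = J·q̇ = [-0.1431, -0.2130, 0.1990, -0.1857, 0.1504, -0.4420]

-0.1431 -0.2130 0.1990 -0.1857 0.1504 -0.4420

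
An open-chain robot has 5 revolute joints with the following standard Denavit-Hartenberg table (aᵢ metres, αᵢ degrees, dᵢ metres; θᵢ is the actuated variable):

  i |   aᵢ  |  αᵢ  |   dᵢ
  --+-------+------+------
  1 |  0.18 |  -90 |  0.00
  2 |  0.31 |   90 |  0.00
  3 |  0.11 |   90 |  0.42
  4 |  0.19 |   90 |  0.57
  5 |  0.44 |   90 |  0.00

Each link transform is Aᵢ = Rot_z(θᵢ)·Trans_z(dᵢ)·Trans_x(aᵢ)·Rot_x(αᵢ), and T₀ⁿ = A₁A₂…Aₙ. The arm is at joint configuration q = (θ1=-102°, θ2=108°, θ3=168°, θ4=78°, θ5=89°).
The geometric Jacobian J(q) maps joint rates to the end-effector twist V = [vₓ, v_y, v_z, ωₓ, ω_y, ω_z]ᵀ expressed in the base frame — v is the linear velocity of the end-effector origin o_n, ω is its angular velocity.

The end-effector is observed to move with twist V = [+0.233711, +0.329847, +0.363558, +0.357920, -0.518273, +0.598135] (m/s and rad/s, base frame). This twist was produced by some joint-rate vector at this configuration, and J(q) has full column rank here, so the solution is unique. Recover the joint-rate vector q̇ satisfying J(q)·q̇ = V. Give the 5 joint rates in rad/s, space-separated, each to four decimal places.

0.2380 0.0070 0.4190 0.3420 0.5720

o_n = [0.8622, -0.8461, -0.5435]
J₁: ẑ×o_n = [0.8461, 0.8622, -0.0000], ω = ẑ
J2: z=[0.9781, -0.2079, 0.0000] o=[-0.0374, -0.1761, 0.0000] → [0.1130, 0.5316, -0.4683, 0.9781, -0.2079, 0.0000]
J3: z=[-0.1977, -0.9303, -0.3090] o=[-0.0175, -0.0824, -0.2948] → [-0.0047, -0.3210, 0.9694, -0.1977, -0.9303, -0.3090]
J4: z=[0.9701, -0.1405, -0.1977] o=[-0.0851, -0.5104, -0.3223] → [-0.0353, 0.0273, -0.1926, 0.9701, -0.1405, -0.1977]
J5: z=[0.1786, -0.1381, 0.9742] o=[0.4367, -0.7767, -0.4557] → [0.0797, 0.4302, 0.0464, 0.1786, -0.1381, 0.9742]
q̇ = J⁺·V = [0.2380, 0.0070, 0.4190, 0.3420, 0.5720]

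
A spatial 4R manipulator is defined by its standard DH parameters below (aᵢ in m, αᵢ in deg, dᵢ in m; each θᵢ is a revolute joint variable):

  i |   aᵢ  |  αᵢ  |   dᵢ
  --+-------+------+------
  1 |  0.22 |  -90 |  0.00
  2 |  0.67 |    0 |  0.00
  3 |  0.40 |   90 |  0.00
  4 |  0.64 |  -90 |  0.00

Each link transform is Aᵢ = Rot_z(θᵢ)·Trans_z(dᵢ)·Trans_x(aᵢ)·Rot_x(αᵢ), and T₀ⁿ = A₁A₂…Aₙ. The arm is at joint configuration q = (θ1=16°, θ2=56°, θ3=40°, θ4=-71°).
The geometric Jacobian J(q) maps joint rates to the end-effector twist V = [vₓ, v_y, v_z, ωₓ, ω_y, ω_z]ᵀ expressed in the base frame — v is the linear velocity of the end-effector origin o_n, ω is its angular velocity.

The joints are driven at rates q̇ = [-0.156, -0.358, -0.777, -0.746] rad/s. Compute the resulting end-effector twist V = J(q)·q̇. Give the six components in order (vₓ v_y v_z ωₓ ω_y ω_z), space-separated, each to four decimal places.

o_n = [0.6773, -0.4353, -1.1605]
J₁: ẑ×o_n = [0.4353, 0.6773, -0.0000], ω = ẑ
J2: z=[-0.2756, 0.9613, 0.0000] o=[0.2115, 0.0606, 0.0000] → [-1.1155, -0.3199, -0.3111, -0.2756, 0.9613, 0.0000]
J3: z=[-0.2756, 0.9613, 0.0000] o=[0.5716, 0.1639, -0.5555] → [-0.5816, -0.1668, 0.0636, -0.2756, 0.9613, 0.0000]
J4: z=[0.9560, 0.2741, -0.1045] o=[0.5314, 0.1524, -0.9533] → [-0.1182, 0.1829, -0.6018, 0.9560, 0.2741, -0.1045]
V = J·q̇ = [0.8716, 0.0020, 0.5109, -0.4003, -1.2955, -0.0780]

0.8716 0.0020 0.5109 -0.4003 -1.2955 -0.0780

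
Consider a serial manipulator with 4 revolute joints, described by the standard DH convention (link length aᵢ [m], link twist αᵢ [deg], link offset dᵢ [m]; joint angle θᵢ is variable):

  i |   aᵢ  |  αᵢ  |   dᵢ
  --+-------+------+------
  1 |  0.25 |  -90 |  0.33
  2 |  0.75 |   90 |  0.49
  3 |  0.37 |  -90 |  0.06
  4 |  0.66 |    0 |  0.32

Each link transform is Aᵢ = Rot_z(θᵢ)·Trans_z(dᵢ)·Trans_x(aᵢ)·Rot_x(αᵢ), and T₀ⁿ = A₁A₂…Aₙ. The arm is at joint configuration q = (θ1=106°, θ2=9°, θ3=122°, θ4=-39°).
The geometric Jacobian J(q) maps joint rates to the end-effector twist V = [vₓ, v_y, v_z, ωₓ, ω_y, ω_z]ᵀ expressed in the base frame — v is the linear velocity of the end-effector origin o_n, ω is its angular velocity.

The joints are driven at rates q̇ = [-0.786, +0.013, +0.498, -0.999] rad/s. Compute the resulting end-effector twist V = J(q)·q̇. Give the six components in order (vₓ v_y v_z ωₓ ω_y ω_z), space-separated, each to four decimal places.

o_n = [-1.1201, 0.0273, 0.7978]
J₁: ẑ×o_n = [-0.0273, -1.1201, 0.0000], ω = ẑ
J2: z=[-0.9613, -0.2756, 0.0000] o=[-0.0689, 0.2403, 0.3300] → [-0.1289, 0.4497, -0.0850, -0.9613, -0.2756, 0.0000]
J3: z=[-0.0431, 0.1504, 0.9877] o=[-0.7441, 0.8173, 0.2127] → [0.8683, -0.3461, 0.0906, -0.0431, 0.1504, 0.9877]
J4: z=[0.7403, -0.6591, 0.1327] o=[-0.9949, 0.5537, 0.3026] → [-0.2566, -0.3832, -0.4722, 0.7403, -0.6591, 0.1327]
V = J·q̇ = [0.7085, 1.0967, 0.5157, -0.7735, 0.7297, -0.4267]

0.7085 1.0967 0.5157 -0.7735 0.7297 -0.4267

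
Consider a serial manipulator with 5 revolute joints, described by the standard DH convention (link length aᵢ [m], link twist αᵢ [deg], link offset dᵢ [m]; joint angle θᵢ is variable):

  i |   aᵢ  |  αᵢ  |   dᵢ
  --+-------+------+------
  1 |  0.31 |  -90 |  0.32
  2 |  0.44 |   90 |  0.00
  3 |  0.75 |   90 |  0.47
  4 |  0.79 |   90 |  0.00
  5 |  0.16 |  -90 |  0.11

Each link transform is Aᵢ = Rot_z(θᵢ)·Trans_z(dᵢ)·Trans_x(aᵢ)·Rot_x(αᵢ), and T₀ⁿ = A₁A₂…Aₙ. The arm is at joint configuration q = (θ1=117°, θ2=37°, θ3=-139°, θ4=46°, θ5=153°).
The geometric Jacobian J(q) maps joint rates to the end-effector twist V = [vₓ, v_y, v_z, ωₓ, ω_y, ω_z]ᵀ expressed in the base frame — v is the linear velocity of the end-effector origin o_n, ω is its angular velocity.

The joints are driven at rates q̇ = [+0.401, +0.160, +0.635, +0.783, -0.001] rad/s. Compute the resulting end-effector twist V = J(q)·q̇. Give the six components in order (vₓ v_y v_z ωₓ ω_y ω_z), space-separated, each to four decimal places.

o_n = [0.5309, 0.6854, 1.3510]
J₁: ẑ×o_n = [-0.6854, 0.5309, 0.0000], ω = ẑ
J2: z=[-0.8910, -0.4540, 0.0000] o=[-0.1407, 0.2762, 0.3200] → [-0.4681, 0.9186, -0.0597, -0.8910, -0.4540, 0.0000]
J3: z=[-0.2732, 0.5362, 0.7986] o=[-0.3003, 0.5893, 0.0552] → [0.6181, 1.0178, -0.4719, -0.2732, 0.5362, 0.7986]
J4: z=[-0.4346, -0.8095, 0.3948] o=[0.2150, 0.6619, 0.7712] → [-0.4786, 0.3767, 0.2456, -0.4346, -0.8095, 0.3948]
J5: z=[0.8071, -0.5446, -0.2281] o=[0.5307, 0.8354, 1.4743] → [0.0329, 0.0995, -0.1209, 0.8071, -0.5446, -0.2281]
V = J·q̇ = [-0.3320, 1.3011, -0.1168, -0.6571, -0.3654, 1.2175]

-0.3320 1.3011 -0.1168 -0.6571 -0.3654 1.2175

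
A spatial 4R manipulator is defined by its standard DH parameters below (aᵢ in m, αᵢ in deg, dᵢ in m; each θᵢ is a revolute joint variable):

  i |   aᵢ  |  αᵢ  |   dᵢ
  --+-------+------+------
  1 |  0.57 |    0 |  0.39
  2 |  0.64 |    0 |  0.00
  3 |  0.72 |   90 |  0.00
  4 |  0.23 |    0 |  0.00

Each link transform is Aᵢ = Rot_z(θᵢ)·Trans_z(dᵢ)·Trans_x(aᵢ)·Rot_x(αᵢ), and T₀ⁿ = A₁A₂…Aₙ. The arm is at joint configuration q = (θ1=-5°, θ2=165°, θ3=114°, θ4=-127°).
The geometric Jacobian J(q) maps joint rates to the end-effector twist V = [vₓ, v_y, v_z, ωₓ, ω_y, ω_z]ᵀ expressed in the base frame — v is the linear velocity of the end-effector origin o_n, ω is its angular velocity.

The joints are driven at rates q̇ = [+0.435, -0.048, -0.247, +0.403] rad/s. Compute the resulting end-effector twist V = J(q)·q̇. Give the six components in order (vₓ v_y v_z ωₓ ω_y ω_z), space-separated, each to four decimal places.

0.0233 -0.0539 -0.0558 -0.4020 -0.0281 0.1400

o_n = [0.0070, -0.4110, 0.2063]
J₁: ẑ×o_n = [0.4110, 0.0070, -0.0000], ω = ẑ
J2: z=[0.0000, 0.0000, 1.0000] o=[0.5678, -0.0497, 0.3900] → [0.3613, -0.5608, 0.0000, 0.0000, 0.0000, 1.0000]
J3: z=[0.0000, 0.0000, 1.0000] o=[-0.0336, 0.1692, 0.3900] → [0.5802, 0.0406, -0.0000, 0.0000, 0.0000, 1.0000]
J4: z=[-0.9976, -0.0698, 0.0000] o=[0.0167, -0.5490, 0.3900] → [0.0128, -0.1832, -0.1384, -0.9976, -0.0698, 0.0000]
V = J·q̇ = [0.0233, -0.0539, -0.0558, -0.4020, -0.0281, 0.1400]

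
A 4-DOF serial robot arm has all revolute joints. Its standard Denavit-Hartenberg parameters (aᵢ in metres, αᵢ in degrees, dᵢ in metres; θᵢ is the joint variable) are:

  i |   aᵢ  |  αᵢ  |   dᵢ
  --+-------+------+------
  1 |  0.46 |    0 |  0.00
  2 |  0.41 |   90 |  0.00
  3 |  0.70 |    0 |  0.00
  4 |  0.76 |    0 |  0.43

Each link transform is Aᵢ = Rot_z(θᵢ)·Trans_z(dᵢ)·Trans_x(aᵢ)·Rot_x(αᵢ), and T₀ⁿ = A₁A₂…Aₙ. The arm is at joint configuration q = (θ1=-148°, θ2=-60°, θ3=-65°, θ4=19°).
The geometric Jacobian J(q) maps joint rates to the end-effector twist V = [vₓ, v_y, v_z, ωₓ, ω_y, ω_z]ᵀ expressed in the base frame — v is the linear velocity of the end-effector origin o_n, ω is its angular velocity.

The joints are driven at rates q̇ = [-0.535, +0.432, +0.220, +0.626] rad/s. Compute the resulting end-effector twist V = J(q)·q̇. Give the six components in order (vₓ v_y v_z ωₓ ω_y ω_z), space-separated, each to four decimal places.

o_n = [-1.2776, 0.7151, -1.1811]
J₁: ẑ×o_n = [-0.7151, -1.2776, 0.0000], ω = ẑ
J2: z=[0.0000, 0.0000, 1.0000] o=[-0.3901, -0.2438, 0.0000] → [-0.9589, -0.8875, 0.0000, 0.0000, 0.0000, 1.0000]
J3: z=[0.4695, 0.8829, 0.0000] o=[-0.7521, -0.0513, 0.0000] → [-1.0429, 0.5545, 0.8238, 0.4695, 0.8829, 0.0000]
J4: z=[0.4695, 0.8829, 0.0000] o=[-1.0133, 0.0876, -0.6344] → [-0.4827, 0.2567, 0.5279, 0.4695, 0.8829, 0.0000]
V = J·q̇ = [-0.5633, 0.5828, 0.5117, 0.3972, 0.7470, -0.1030]

-0.5633 0.5828 0.5117 0.3972 0.7470 -0.1030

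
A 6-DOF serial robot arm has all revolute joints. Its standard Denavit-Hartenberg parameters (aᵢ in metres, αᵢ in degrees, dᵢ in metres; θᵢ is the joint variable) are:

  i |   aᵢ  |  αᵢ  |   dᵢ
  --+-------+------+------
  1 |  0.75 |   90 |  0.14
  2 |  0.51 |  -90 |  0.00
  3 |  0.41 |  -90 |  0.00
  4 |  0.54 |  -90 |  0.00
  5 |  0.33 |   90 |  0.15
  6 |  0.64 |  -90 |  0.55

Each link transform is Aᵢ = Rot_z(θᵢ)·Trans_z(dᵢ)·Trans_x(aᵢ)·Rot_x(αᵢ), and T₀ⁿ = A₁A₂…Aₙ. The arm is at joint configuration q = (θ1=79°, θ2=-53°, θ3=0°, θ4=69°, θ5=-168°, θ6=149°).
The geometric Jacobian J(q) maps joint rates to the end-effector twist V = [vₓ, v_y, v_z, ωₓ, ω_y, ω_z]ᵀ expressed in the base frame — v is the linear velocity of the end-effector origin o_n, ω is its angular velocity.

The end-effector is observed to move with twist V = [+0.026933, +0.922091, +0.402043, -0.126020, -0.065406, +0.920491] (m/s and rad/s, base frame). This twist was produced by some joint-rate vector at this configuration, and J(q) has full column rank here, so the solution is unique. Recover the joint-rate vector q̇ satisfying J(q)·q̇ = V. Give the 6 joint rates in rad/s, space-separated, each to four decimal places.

o_n = [0.6792, 0.4365, -0.8829]
J₁: ẑ×o_n = [-0.4365, 0.6792, 0.0000], ω = ẑ
J2: z=[0.9816, -0.1908, 0.0000] o=[0.1431, 0.7362, 0.1400] → [0.1952, 1.0041, -0.1919, 0.9816, -0.1908, 0.0000]
J3: z=[0.1524, 0.7840, 0.6018] o=[0.2017, 1.0375, -0.2673] → [-0.1209, 0.3812, -0.4659, 0.1524, 0.7840, 0.6018]
J4: z=[-0.9816, 0.1908, 0.0000] o=[0.2488, 1.2797, -0.5947] → [-0.0550, -0.2828, 0.7456, -0.9816, 0.1908, 0.0000]
J5: z=[-0.1618, -0.8325, 0.5299] o=[0.1942, 0.9988, -1.0527] → [0.1566, 0.2845, 0.4948, -0.1618, -0.8325, 0.5299]
J6: z=[0.9812, -0.0785, 0.1763] o=[0.1352, 1.0549, -0.6995] → [0.1234, 0.2759, -0.5641, 0.9812, -0.0785, 0.1763]
q̇ = J⁺·V = [0.1490, 0.5360, 0.6790, 0.5230, 0.7270, -0.1270]

0.1490 0.5360 0.6790 0.5230 0.7270 -0.1270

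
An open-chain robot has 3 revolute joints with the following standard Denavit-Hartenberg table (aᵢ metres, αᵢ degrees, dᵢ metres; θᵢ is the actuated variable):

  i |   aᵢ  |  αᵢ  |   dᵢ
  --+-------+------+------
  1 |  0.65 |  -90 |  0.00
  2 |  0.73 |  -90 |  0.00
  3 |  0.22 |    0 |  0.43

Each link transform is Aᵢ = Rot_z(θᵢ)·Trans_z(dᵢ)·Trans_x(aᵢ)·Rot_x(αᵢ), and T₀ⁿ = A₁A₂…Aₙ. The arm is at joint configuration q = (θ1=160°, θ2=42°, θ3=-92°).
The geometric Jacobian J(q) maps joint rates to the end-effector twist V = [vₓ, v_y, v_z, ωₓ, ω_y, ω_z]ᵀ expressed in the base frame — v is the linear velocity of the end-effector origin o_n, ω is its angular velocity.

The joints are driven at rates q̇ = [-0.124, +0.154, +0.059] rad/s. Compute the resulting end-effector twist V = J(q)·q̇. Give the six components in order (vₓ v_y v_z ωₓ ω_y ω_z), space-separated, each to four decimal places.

o_n = [-0.9200, 0.1009, -0.8029]
J₁: ẑ×o_n = [-0.1009, -0.9200, 0.0000], ω = ẑ
J2: z=[-0.3420, -0.9397, 0.0000] o=[-0.6108, 0.2223, 0.0000] → [0.7545, -0.2746, -0.2491, -0.3420, -0.9397, 0.0000]
J3: z=[0.6288, -0.2289, -0.7431] o=[-1.1206, 0.4079, -0.4885] → [-0.1562, 0.0487, -0.1471, 0.6288, -0.2289, -0.7431]
V = J·q̇ = [0.1195, 0.0747, -0.0470, -0.0156, -0.1582, -0.1678]

0.1195 0.0747 -0.0470 -0.0156 -0.1582 -0.1678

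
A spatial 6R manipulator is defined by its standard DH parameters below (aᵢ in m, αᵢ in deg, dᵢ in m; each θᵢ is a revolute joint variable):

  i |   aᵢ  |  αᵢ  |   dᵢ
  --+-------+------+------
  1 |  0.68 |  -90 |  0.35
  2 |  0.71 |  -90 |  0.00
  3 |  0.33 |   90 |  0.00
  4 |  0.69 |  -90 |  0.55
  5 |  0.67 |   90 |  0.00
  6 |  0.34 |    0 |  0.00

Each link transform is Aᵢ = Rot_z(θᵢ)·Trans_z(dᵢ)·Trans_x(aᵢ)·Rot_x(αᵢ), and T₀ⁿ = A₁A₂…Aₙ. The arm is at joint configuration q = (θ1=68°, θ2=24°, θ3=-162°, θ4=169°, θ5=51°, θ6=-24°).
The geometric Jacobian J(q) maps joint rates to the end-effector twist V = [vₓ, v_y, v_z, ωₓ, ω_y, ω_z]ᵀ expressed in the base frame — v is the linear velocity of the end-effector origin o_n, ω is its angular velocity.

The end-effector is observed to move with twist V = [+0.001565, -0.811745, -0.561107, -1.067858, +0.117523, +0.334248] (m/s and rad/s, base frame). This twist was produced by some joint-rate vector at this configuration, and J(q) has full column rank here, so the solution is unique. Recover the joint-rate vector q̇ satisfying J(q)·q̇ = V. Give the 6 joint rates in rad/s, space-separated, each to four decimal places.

-0.2080 0.5490 0.0640 0.2440 0.3160 -0.8820

o_n = [0.8416, 1.8569, -0.6758]
J₁: ẑ×o_n = [-1.8569, 0.8416, 0.0000], ω = ẑ
J2: z=[-0.9272, 0.3746, 0.0000] o=[0.2547, 0.6305, 0.3500] → [-0.3843, -0.9511, -1.3570, -0.9272, 0.3746, 0.0000]
J3: z=[-0.1524, -0.3771, -0.9135] o=[0.4977, 1.2319, 0.0612] → [0.8490, -0.4264, 0.0344, -0.1524, -0.3771, -0.9135]
J4: z=[0.7761, -0.6180, 0.1257] o=[0.2958, 1.0042, 0.1889] → [0.4272, 0.7396, 0.9991, 0.7761, -0.6180, 0.1257]
J5: z=[0.2663, 0.5018, 0.8230] o=[1.1170, 1.0819, -0.1243] → [-0.9146, -0.0798, 0.3447, 0.2663, 0.5018, 0.8230]
J6: z=[0.9327, 0.0814, -0.3515] o=[0.9540, 1.6589, -0.4233] → [0.0491, 0.2750, 0.1939, 0.9327, 0.0814, -0.3515]
q̇ = J⁺·V = [-0.2080, 0.5490, 0.0640, 0.2440, 0.3160, -0.8820]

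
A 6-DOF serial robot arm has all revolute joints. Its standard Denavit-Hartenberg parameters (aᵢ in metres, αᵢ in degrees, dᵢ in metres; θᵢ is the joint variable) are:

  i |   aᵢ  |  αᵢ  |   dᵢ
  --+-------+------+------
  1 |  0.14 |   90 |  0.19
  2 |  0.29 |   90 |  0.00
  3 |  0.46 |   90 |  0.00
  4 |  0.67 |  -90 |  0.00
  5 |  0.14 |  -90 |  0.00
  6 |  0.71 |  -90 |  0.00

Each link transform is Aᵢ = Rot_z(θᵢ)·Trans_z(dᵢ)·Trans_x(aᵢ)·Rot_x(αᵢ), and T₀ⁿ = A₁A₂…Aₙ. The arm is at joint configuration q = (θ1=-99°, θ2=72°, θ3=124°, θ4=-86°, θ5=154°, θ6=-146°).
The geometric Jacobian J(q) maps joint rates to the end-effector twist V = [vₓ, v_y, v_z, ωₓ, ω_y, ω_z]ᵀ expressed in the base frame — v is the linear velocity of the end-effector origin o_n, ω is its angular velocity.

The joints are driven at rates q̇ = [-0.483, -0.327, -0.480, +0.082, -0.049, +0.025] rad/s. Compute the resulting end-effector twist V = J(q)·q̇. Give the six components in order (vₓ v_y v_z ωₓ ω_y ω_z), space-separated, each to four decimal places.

o_n = [-0.7344, 0.9999, 0.4481]
J₁: ẑ×o_n = [-0.9999, -0.7344, 0.0000], ω = ẑ
J2: z=[-0.9877, 0.1564, 0.0000] o=[-0.0219, -0.1383, 0.1900] → [0.0404, 0.2549, -1.0127, -0.9877, 0.1564, 0.0000]
J3: z=[-0.1488, -0.9393, -0.3090] o=[-0.0359, -0.2268, 0.4658] → [0.3957, 0.2132, -0.8386, -0.1488, -0.9393, -0.3090]
J4: z=[-0.5924, -0.1656, 0.7885] o=[-0.4001, -0.0886, 0.2212] → [-0.8958, -0.1291, -0.7002, -0.5924, -0.1656, 0.7885]
J5: z=[-0.8002, 0.2341, -0.5521] o=[-0.3377, 0.5532, 0.4028] → [0.2572, 0.2552, -0.2646, -0.8002, 0.2341, -0.5521]
J6: z=[-0.5733, -0.5688, 0.5898] o=[-0.3131, 0.4429, 0.3203] → [-0.4012, -0.1752, -0.5590, -0.5733, -0.5688, 0.5898]
V = J·q̇ = [0.1837, 0.1416, 0.6753, 0.3707, 0.3605, -0.2282]

0.1837 0.1416 0.6753 0.3707 0.3605 -0.2282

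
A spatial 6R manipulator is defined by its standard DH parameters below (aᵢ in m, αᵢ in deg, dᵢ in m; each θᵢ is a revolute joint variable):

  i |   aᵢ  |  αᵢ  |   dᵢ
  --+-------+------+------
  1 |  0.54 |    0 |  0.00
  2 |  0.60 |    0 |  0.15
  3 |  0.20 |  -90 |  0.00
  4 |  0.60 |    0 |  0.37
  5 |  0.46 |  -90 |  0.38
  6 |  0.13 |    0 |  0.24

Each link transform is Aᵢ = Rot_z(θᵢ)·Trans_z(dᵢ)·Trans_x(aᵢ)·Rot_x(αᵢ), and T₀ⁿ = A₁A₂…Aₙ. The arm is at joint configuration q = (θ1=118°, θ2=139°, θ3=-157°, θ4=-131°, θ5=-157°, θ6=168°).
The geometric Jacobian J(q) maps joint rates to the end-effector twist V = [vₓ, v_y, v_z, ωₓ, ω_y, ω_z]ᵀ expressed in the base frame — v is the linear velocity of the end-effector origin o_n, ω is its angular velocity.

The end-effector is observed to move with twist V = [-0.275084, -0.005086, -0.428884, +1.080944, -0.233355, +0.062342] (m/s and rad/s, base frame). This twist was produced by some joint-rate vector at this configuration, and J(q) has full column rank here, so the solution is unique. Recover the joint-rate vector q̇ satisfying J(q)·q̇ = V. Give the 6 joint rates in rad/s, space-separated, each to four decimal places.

o_n = [-1.0451, -0.5476, 0.2121]
J₁: ẑ×o_n = [0.5476, -1.0451, 0.0000], ω = ẑ
J2: z=[0.0000, 0.0000, 1.0000] o=[-0.2535, 0.4768, 0.0000] → [1.0244, -0.7916, 0.0000, 0.0000, 0.0000, 1.0000]
J3: z=[0.0000, 0.0000, 1.0000] o=[-0.3885, -0.1078, 0.1500] → [0.4397, -0.6566, 0.0000, 0.0000, 0.0000, 1.0000]
J4: z=[-0.9848, -0.1736, 0.0000] o=[-0.4232, 0.0891, 0.1500] → [-0.0108, 0.0612, 0.5190, -0.9848, -0.1736, 0.0000]
J5: z=[-0.9848, -0.1736, 0.0000] o=[-0.7192, -0.3628, 0.6028] → [0.0678, -0.3848, 0.1254, -0.9848, -0.1736, 0.0000]
J6: z=[0.1651, -0.9366, -0.3090] o=[-1.1182, -0.2888, 0.1653] → [-0.1238, -0.0303, 0.0257, 0.1651, -0.9366, -0.3090]
q̇ = J⁺·V = [-0.0770, -0.5000, 0.7750, -0.7920, -0.2320, 0.4390]

-0.0770 -0.5000 0.7750 -0.7920 -0.2320 0.4390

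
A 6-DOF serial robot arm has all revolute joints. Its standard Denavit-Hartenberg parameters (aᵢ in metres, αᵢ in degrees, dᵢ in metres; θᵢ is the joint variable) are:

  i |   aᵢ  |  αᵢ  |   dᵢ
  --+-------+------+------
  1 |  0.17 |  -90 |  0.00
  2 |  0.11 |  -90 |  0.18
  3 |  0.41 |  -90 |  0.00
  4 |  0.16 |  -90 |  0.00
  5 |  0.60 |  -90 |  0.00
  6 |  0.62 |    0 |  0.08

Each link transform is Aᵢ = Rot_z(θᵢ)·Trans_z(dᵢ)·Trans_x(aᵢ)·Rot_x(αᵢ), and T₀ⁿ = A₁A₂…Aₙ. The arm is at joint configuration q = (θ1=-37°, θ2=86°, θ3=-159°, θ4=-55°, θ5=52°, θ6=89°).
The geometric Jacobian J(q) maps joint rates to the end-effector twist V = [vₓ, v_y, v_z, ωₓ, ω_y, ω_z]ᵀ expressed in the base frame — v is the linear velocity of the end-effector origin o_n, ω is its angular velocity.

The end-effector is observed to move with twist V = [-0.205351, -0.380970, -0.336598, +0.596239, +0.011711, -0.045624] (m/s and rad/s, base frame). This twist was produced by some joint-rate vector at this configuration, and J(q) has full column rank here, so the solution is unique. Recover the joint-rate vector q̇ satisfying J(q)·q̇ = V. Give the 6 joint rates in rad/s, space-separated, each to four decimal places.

-0.8880 0.4120 -0.7390 -0.7970 0.4830 -0.7580

o_n = [-0.6220, 0.1518, 0.1897]
J₁: ẑ×o_n = [-0.1518, -0.6220, 0.0000], ω = ẑ
J2: z=[0.6018, 0.7986, 0.0000] o=[0.1358, -0.1023, 0.0000] → [0.1515, -0.1142, 0.7581, 0.6018, 0.7986, 0.0000]
J3: z=[-0.7967, 0.6003, -0.0698] o=[0.2502, 0.0368, -0.1097] → [0.1878, 0.2994, 0.4321, -0.7967, 0.6003, -0.0698]
J4: z=[0.5818, 0.7305, -0.3575] o=[0.3173, 0.1702, 0.2721] → [-0.0668, 0.3838, 0.6755, 0.5818, 0.7305, -0.3575]
J5: z=[0.5910, -0.0778, 0.8029] o=[0.2279, 0.2788, 0.3484] → [0.1143, -0.5886, -0.1412, 0.5910, -0.0778, 0.8029]
J6: z=[0.0821, -0.9844, -0.1558] o=[-0.2536, 0.1840, 0.6937] → [0.4911, 0.0988, -0.3654, 0.0821, -0.9844, -0.1558]
q̇ = J⁺·V = [-0.8880, 0.4120, -0.7390, -0.7970, 0.4830, -0.7580]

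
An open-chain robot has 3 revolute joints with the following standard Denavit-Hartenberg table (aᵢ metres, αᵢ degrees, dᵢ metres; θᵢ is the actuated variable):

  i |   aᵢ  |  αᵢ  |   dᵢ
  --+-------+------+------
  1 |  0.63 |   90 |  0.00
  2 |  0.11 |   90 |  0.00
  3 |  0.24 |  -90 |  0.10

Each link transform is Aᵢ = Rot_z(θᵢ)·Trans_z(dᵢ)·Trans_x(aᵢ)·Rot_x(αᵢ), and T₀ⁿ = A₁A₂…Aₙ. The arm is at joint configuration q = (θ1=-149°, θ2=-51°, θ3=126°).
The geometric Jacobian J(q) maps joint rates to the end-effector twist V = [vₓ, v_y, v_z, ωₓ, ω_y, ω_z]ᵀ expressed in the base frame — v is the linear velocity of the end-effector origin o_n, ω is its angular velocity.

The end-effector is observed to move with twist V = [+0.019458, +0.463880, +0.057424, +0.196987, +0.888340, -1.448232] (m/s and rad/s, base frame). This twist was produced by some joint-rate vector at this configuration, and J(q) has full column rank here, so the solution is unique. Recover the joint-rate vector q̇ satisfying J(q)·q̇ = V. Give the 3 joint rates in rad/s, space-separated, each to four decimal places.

o_n = [-0.5566, -0.1079, -0.0388]
J₁: ẑ×o_n = [0.1079, -0.5566, 0.0000], ω = ẑ
J2: z=[-0.5150, 0.8572, 0.0000] o=[-0.5400, -0.3245, 0.0000] → [-0.0332, -0.0200, -0.0973, -0.5150, 0.8572, 0.0000]
J3: z=[0.6661, 0.4003, -0.6293] o=[-0.5994, -0.3601, -0.0855] → [0.1774, -0.0580, 0.1509, 0.6661, 0.4003, -0.6293]
q̇ = J⁺·V = [-0.9410, 0.6600, 0.8060]

-0.9410 0.6600 0.8060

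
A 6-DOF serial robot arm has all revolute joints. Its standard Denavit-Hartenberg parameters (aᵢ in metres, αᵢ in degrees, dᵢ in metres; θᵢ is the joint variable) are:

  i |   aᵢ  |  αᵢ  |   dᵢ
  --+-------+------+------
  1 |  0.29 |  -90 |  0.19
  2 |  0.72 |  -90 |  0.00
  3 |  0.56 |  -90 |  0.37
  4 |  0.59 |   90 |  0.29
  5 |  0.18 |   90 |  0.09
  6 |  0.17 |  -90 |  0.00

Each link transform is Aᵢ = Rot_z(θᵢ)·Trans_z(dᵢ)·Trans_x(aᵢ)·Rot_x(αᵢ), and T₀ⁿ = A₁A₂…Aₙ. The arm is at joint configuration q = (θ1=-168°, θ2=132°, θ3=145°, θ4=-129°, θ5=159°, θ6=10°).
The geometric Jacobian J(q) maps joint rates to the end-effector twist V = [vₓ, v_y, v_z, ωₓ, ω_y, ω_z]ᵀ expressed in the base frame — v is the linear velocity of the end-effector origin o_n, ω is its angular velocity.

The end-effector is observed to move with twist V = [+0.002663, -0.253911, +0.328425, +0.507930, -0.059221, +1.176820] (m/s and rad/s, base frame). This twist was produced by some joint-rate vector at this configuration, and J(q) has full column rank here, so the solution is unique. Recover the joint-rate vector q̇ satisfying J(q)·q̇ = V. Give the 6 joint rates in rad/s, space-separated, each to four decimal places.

0.6110 0.7920 0.3580 -0.5100 -0.5810 0.0540

o_n = [0.2703, -0.1138, 0.3496]
J₁: ẑ×o_n = [0.1138, 0.2703, -0.0000], ω = ẑ
J2: z=[0.2079, -0.9781, 0.0000] o=[-0.2837, -0.0603, 0.1900] → [-0.1561, -0.0332, 0.5308, 0.2079, -0.9781, 0.0000]
J3: z=[0.7269, 0.1545, 0.6691] o=[0.1876, 0.0399, -0.3451] → [0.2101, -0.4496, -0.1245, 0.7269, 0.1545, 0.6691]
J4: z=[-0.2051, -0.8810, 0.4263] o=[0.0895, 0.3474, 0.2434] → [0.1030, 0.0989, 0.2539, -0.2051, -0.8810, 0.4263]
J5: z=[0.0519, -0.4447, -0.8942] o=[0.6067, -0.0033, 0.4478] → [-0.0552, 0.3058, -0.1553, 0.0519, -0.4447, -0.8942]
J6: z=[0.1588, -0.8803, 0.4470] o=[0.4339, -0.0730, 0.3718] → [0.0378, -0.0696, -0.1504, 0.1588, -0.8803, 0.4470]
q̇ = J⁺·V = [0.6110, 0.7920, 0.3580, -0.5100, -0.5810, 0.0540]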